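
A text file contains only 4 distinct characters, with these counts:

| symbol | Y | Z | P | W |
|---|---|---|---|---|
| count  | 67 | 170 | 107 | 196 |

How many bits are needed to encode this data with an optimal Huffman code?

1058

Greedily combine the two least-frequent nodes:
merge Y(67) and P(107): 174
merge Z(170) and 174: 344
merge W(196) and 344: 540
Total encoded bits = sum of merged weights = 174 + 344 + 540 = 1058.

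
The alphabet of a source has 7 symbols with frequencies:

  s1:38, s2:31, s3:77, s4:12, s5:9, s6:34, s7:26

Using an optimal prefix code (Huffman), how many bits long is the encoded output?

Build the Huffman tree bottom-up:
merge s5(9) and s4(12): 21
merge 21 and s7(26): 47
merge s2(31) and s6(34): 65
merge s1(38) and 47: 85
merge 65 and s3(77): 142
merge 85 and 142: 227
Each symbol's bit-cost is frequency × depth; summing gives 587 bits (equivalently 21 + 47 + 65 + 85 + 142 + 227).

587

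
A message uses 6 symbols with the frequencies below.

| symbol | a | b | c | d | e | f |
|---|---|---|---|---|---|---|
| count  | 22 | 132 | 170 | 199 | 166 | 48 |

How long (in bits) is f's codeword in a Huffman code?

4

Build the tree from the bottom:
combine a(22), f(48) → 70
combine 70, b(132) → 202
combine e(166), c(170) → 336
combine d(199), 202 → 401
combine 336, 401 → 737
f sits 4 levels below the root, so its codeword is 4 bits.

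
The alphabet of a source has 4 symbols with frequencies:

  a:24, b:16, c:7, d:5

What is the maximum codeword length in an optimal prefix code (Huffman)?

Merge the two lowest-weight nodes at each step:
merge d(5) and c(7): 12
merge 12 and b(16): 28
merge a(24) and 28: 52
Maximum depth reached is 3.

3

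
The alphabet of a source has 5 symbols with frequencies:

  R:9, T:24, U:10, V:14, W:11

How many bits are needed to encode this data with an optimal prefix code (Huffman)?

155

Build the Huffman tree bottom-up:
combine R(9), U(10) → 19
combine W(11), V(14) → 25
combine 19, T(24) → 43
combine 25, 43 → 68
The encoded length is the sum of every internal node's weight: 19 + 25 + 43 + 68 = 155 bits.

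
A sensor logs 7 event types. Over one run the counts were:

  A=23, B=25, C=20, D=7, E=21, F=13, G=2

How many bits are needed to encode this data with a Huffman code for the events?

294

Build the Huffman tree bottom-up:
merge G(2) and D(7): 9
merge 9 and F(13): 22
merge C(20) and E(21): 41
merge 22 and A(23): 45
merge B(25) and 41: 66
merge 45 and 66: 111
Total encoded bits = sum of merged weights = 9 + 22 + 41 + 45 + 66 + 111 = 294.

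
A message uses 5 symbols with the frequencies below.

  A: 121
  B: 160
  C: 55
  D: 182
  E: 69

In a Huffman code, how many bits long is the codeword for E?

3

Build the tree from the bottom:
merge C(55) and E(69): 124
merge A(121) and 124: 245
merge B(160) and D(182): 342
merge 245 and 342: 587
E's leaf is at depth 3, giving a 3-bit codeword.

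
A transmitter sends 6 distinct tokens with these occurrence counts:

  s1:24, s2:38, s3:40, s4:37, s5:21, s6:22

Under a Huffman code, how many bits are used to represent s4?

3

Build the tree from the bottom:
combine s5(21), s6(22) → 43
combine s1(24), s4(37) → 61
combine s2(38), s3(40) → 78
combine 43, 61 → 104
combine 78, 104 → 182
s4's leaf is at depth 3, giving a 3-bit codeword.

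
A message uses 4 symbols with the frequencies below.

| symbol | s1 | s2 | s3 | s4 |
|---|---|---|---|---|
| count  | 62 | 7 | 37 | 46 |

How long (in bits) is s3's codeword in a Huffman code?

Huffman merges, smallest pair first:
combine s2(7), s3(37) → 44
combine 44, s4(46) → 90
combine s1(62), 90 → 152
s3 sits 3 levels below the root, so its codeword is 3 bits.

3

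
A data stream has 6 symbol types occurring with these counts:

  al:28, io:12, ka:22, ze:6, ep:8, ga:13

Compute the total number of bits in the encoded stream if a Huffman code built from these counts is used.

Merge the two smallest weights repeatedly:
ze(6) + ep(8) → 14
io(12) + ga(13) → 25
14 + ka(22) → 36
25 + al(28) → 53
36 + 53 → 89
The encoded length is the sum of every internal node's weight: 14 + 25 + 36 + 53 + 89 = 217 bits.

217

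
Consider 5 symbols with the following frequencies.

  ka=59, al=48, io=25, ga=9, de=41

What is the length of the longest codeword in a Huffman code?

3

Merge the two lowest-weight nodes at each step:
merge ga(9) and io(25): 34
merge 34 and de(41): 75
merge al(48) and ka(59): 107
merge 75 and 107: 182
Maximum depth reached is 3.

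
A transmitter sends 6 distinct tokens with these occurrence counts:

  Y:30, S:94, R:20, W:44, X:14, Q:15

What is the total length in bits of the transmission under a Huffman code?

492

Build the Huffman tree bottom-up:
combine X(14), Q(15) → 29
combine R(20), 29 → 49
combine Y(30), W(44) → 74
combine 49, 74 → 123
combine S(94), 123 → 217
Each symbol's bit-cost is frequency × depth; summing gives 492 bits (equivalently 29 + 49 + 74 + 123 + 217).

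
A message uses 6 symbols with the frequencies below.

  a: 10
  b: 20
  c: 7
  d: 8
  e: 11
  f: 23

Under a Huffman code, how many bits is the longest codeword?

3

Merge the two lowest-weight nodes at each step:
combine c(7), d(8) → 15
combine a(10), e(11) → 21
combine 15, b(20) → 35
combine 21, f(23) → 44
combine 35, 44 → 79
The first pair merged (c, d) ends up deepest, at depth 3.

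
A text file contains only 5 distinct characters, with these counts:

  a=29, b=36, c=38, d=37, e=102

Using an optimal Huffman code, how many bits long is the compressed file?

522

Merge the two smallest weights repeatedly:
merge a(29) and b(36): 65
merge d(37) and c(38): 75
merge 65 and 75: 140
merge e(102) and 140: 242
The encoded length is the sum of every internal node's weight: 65 + 75 + 140 + 242 = 522 bits.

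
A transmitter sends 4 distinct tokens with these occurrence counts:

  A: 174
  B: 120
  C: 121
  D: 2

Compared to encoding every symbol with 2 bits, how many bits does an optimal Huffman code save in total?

52

Fixed-length: 2 bits × 417 symbols = 834 bits.
Huffman merges:
D(2) + B(120) → 122
C(121) + 122 → 243
A(174) + 243 → 417
Huffman total = 122 + 243 + 417 = 782 bits.
Saving = 834 − 782 = 52 bits.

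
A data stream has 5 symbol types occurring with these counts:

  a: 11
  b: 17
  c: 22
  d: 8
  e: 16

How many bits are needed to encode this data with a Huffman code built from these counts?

Greedily combine the two least-frequent nodes:
combine d(8), a(11) → 19
combine e(16), b(17) → 33
combine 19, c(22) → 41
combine 33, 41 → 74
Each symbol's bit-cost is frequency × depth; summing gives 167 bits (equivalently 19 + 33 + 41 + 74).

167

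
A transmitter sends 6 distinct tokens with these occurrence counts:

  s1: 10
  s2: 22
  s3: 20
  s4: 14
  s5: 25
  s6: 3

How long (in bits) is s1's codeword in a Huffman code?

Build the tree from the bottom:
combine s6(3), s1(10) → 13
combine 13, s4(14) → 27
combine s3(20), s2(22) → 42
combine s5(25), 27 → 52
combine 42, 52 → 94
s1 sits 4 levels below the root, so its codeword is 4 bits.

4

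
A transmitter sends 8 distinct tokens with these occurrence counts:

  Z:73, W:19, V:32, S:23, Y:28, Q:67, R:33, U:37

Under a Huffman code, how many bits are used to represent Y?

Repeatedly merge the two smallest:
W(19) + S(23) → 42
Y(28) + V(32) → 60
R(33) + U(37) → 70
42 + 60 → 102
Q(67) + 70 → 137
Z(73) + 102 → 175
137 + 175 → 312
Y's leaf is at depth 4, giving a 4-bit codeword.

4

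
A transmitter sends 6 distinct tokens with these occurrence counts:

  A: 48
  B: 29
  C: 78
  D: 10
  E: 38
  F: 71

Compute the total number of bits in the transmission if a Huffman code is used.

664

Greedily combine the two least-frequent nodes:
D(10) + B(29) → 39
E(38) + 39 → 77
A(48) + F(71) → 119
77 + C(78) → 155
119 + 155 → 274
Total encoded bits = sum of merged weights = 39 + 77 + 119 + 155 + 274 = 664.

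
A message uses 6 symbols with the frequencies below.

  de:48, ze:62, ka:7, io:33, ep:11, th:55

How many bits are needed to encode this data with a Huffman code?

Merge the two smallest weights repeatedly:
combine ka(7), ep(11) → 18
combine 18, io(33) → 51
combine de(48), 51 → 99
combine th(55), ze(62) → 117
combine 99, 117 → 216
The encoded length is the sum of every internal node's weight: 18 + 51 + 99 + 117 + 216 = 501 bits.

501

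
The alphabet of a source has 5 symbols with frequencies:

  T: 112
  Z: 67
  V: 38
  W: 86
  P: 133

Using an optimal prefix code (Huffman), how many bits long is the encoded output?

977

Merge the two smallest weights repeatedly:
V(38) + Z(67) → 105
W(86) + 105 → 191
T(112) + P(133) → 245
191 + 245 → 436
Total encoded bits = sum of merged weights = 105 + 191 + 245 + 436 = 977.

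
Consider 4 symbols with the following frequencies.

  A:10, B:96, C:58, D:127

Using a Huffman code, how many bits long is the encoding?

Merge the two smallest weights repeatedly:
A(10) + C(58) → 68
68 + B(96) → 164
D(127) + 164 → 291
The encoded length is the sum of every internal node's weight: 68 + 164 + 291 = 523 bits.

523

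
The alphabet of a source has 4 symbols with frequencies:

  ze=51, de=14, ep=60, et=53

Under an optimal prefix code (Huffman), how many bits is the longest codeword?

Merge the two lowest-weight nodes at each step:
combine de(14), ze(51) → 65
combine et(53), ep(60) → 113
combine 65, 113 → 178
The rarest symbols sit at the bottom; the longest codeword is 2 bits.

2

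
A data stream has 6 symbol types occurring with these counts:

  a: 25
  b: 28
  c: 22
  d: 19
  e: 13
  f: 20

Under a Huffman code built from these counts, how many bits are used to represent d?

Huffman merges, smallest pair first:
e(13) + d(19) → 32
f(20) + c(22) → 42
a(25) + b(28) → 53
32 + 42 → 74
53 + 74 → 127
The subtree containing d is merged 3 times, so code length = 3.

3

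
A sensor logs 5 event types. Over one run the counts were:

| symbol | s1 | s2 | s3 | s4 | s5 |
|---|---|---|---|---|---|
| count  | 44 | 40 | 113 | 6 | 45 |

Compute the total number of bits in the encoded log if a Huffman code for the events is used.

518

Greedily combine the two least-frequent nodes:
merge s4(6) and s2(40): 46
merge s1(44) and s5(45): 89
merge 46 and 89: 135
merge s3(113) and 135: 248
Total encoded bits = sum of merged weights = 46 + 89 + 135 + 248 = 518.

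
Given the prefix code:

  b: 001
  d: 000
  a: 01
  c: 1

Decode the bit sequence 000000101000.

Read left to right; each codeword is recognised as soon as it completes (prefix code):
  000→d | 000→d | 1→c | 01→a | 000→d
Decoded message: ddcad

ddcad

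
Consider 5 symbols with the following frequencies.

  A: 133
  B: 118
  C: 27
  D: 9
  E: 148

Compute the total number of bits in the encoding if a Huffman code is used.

Greedily combine the two least-frequent nodes:
combine D(9), C(27) → 36
combine 36, B(118) → 154
combine A(133), E(148) → 281
combine 154, 281 → 435
The encoded length is the sum of every internal node's weight: 36 + 154 + 281 + 435 = 906 bits.

906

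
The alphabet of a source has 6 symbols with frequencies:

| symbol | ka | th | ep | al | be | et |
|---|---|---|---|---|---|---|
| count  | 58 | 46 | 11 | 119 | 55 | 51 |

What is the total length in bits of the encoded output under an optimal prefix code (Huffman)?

839

Merge the two smallest weights repeatedly:
ep(11) + th(46) → 57
et(51) + be(55) → 106
57 + ka(58) → 115
106 + 115 → 221
al(119) + 221 → 340
Each symbol's bit-cost is frequency × depth; summing gives 839 bits (equivalently 57 + 106 + 115 + 221 + 340).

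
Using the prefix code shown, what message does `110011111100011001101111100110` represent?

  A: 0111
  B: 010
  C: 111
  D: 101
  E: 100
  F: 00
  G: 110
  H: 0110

GACFHHCGH

Read left to right; each codeword is recognised as soon as it completes (prefix code):
  110→G | 0111→A | 111→C | 00→F | 0110→H | 0110→H | 111→C | 110→G | 0110→H
Decoded message: GACFHHCGH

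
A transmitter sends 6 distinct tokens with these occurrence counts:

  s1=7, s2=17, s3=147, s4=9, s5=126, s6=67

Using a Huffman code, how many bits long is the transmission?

748

Merge the two smallest weights repeatedly:
s1(7) + s4(9) → 16
16 + s2(17) → 33
33 + s6(67) → 100
100 + s5(126) → 226
s3(147) + 226 → 373
Each symbol's bit-cost is frequency × depth; summing gives 748 bits (equivalently 16 + 33 + 100 + 226 + 373).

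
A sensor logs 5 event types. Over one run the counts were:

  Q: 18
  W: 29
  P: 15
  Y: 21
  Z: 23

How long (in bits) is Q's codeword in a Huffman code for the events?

3

Huffman merges, smallest pair first:
combine P(15), Q(18) → 33
combine Y(21), Z(23) → 44
combine W(29), 33 → 62
combine 44, 62 → 106
Q sits 3 levels below the root, so its codeword is 3 bits.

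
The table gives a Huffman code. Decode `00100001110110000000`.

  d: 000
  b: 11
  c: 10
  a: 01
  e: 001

edabacdd

Read left to right; each codeword is recognised as soon as it completes (prefix code):
  001→e | 000→d | 01→a | 11→b | 01→a | 10→c | 000→d | 000→d
Decoded message: edabacdd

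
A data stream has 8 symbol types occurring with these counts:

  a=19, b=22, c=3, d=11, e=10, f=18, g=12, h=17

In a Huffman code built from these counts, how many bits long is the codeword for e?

4

Huffman merges, smallest pair first:
c(3) + e(10) → 13
d(11) + g(12) → 23
13 + h(17) → 30
f(18) + a(19) → 37
b(22) + 23 → 45
30 + 37 → 67
45 + 67 → 112
The subtree containing e is merged 4 times, so code length = 4.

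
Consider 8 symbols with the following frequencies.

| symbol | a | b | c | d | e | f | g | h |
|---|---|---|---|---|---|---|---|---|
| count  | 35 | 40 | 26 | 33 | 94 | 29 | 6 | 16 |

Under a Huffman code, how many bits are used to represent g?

4

Build the tree from the bottom:
merge g(6) and h(16): 22
merge 22 and c(26): 48
merge f(29) and d(33): 62
merge a(35) and b(40): 75
merge 48 and 62: 110
merge 75 and e(94): 169
merge 110 and 169: 279
The subtree containing g is merged 4 times, so code length = 4.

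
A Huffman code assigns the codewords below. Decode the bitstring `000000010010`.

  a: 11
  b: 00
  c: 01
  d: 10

bbbcbd

Read left to right; each codeword is recognised as soon as it completes (prefix code):
  00→b | 00→b | 00→b | 01→c | 00→b | 10→d
Decoded message: bbbcbd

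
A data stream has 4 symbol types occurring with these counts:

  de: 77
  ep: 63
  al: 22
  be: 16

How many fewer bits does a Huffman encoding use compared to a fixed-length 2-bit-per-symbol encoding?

Fixed-length: 2 bits × 178 symbols = 356 bits.
Huffman merges:
merge be(16) and al(22): 38
merge 38 and ep(63): 101
merge de(77) and 101: 178
Huffman total = 38 + 101 + 178 = 317 bits.
Saving = 356 − 317 = 39 bits.

39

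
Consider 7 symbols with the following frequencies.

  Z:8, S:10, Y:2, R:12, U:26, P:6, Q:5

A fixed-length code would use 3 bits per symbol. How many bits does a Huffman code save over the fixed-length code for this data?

32

Fixed-length: 3 bits × 69 symbols = 207 bits.
Huffman merges:
combine Y(2), Q(5) → 7
combine P(6), 7 → 13
combine Z(8), S(10) → 18
combine R(12), 13 → 25
combine 18, 25 → 43
combine U(26), 43 → 69
Huffman total = 7 + 13 + 18 + 25 + 43 + 69 = 175 bits.
Saving = 207 − 175 = 32 bits.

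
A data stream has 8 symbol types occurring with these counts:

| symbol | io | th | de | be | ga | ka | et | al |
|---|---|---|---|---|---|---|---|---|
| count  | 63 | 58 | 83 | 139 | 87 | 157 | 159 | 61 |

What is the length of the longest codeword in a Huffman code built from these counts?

Merge the two lowest-weight nodes at each step:
th(58) + al(61) → 119
io(63) + de(83) → 146
ga(87) + 119 → 206
be(139) + 146 → 285
ka(157) + et(159) → 316
206 + 285 → 491
316 + 491 → 807
The first pair merged (th, al) ends up deepest, at depth 4.

4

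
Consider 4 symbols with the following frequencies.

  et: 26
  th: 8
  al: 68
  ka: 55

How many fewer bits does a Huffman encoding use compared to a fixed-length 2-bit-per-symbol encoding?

Fixed-length: 2 bits × 157 symbols = 314 bits.
Huffman merges:
th(8) + et(26) → 34
34 + ka(55) → 89
al(68) + 89 → 157
Huffman total = 34 + 89 + 157 = 280 bits.
Saving = 314 − 280 = 34 bits.

34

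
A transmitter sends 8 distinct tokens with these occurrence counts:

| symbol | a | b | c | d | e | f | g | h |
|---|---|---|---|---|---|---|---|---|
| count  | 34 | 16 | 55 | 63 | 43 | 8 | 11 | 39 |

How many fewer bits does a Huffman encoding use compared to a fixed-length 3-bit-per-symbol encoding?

Fixed-length: 3 bits × 269 symbols = 807 bits.
Huffman merges:
merge f(8) and g(11): 19
merge b(16) and 19: 35
merge a(34) and 35: 69
merge h(39) and e(43): 82
merge c(55) and d(63): 118
merge 69 and 82: 151
merge 118 and 151: 269
Huffman total = 19 + 35 + 69 + 82 + 118 + 151 + 269 = 743 bits.
Saving = 807 − 743 = 64 bits.

64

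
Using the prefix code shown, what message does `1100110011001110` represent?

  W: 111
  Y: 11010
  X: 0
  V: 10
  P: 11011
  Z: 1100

Read left to right; each codeword is recognised as soon as it completes (prefix code):
  1100→Z | 1100→Z | 1100→Z | 111→W | 0→X
Decoded message: ZZZWX

ZZZWX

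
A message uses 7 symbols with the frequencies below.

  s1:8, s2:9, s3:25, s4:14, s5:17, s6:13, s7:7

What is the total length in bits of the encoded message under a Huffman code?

252

Build the Huffman tree bottom-up:
s7(7) + s1(8) → 15
s2(9) + s6(13) → 22
s4(14) + 15 → 29
s5(17) + 22 → 39
s3(25) + 29 → 54
39 + 54 → 93
Each symbol's bit-cost is frequency × depth; summing gives 252 bits (equivalently 15 + 22 + 29 + 39 + 54 + 93).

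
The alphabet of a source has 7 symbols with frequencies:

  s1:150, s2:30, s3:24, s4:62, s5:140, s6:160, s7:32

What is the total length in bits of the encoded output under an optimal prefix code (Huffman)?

1484

Build the Huffman tree bottom-up:
merge s3(24) and s2(30): 54
merge s7(32) and 54: 86
merge s4(62) and 86: 148
merge s5(140) and 148: 288
merge s1(150) and s6(160): 310
merge 288 and 310: 598
Each symbol's bit-cost is frequency × depth; summing gives 1484 bits (equivalently 54 + 86 + 148 + 288 + 310 + 598).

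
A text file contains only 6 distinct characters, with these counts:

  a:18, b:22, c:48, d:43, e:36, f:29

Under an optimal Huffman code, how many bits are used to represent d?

2

Build the tree from the bottom:
a(18) + b(22) → 40
f(29) + e(36) → 65
40 + d(43) → 83
c(48) + 65 → 113
83 + 113 → 196
d's leaf is at depth 2, giving a 2-bit codeword.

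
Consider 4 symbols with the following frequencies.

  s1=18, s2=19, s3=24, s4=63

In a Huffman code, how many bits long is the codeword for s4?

Huffman merges, smallest pair first:
s1(18) + s2(19) → 37
s3(24) + 37 → 61
61 + s4(63) → 124
s4 is a child of the root — depth 1, so its codeword is a single bit.

1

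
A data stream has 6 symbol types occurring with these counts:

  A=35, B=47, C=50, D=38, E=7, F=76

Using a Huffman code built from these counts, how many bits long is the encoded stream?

628

Greedily combine the two least-frequent nodes:
combine E(7), A(35) → 42
combine D(38), 42 → 80
combine B(47), C(50) → 97
combine F(76), 80 → 156
combine 97, 156 → 253
The encoded length is the sum of every internal node's weight: 42 + 80 + 97 + 156 + 253 = 628 bits.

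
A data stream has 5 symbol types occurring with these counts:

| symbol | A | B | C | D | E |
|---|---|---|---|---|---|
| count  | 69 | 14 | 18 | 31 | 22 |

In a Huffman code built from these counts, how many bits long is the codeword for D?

Repeatedly merge the two smallest:
merge B(14) and C(18): 32
merge E(22) and D(31): 53
merge 32 and 53: 85
merge A(69) and 85: 154
D sits 3 levels below the root, so its codeword is 3 bits.

3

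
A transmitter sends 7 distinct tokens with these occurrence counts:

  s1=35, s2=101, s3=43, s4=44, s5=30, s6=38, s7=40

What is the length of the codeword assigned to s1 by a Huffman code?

3

Build the tree from the bottom:
combine s5(30), s1(35) → 65
combine s6(38), s7(40) → 78
combine s3(43), s4(44) → 87
combine 65, 78 → 143
combine 87, s2(101) → 188
combine 143, 188 → 331
s1's leaf is at depth 3, giving a 3-bit codeword.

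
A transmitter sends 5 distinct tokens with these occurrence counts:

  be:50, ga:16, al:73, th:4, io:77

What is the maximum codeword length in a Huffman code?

4

Merge the two lowest-weight nodes at each step:
merge th(4) and ga(16): 20
merge 20 and be(50): 70
merge 70 and al(73): 143
merge io(77) and 143: 220
Maximum depth reached is 4.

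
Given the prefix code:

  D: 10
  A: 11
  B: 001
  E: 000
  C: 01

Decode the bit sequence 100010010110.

DBBCD

Read left to right; each codeword is recognised as soon as it completes (prefix code):
  10→D | 001→B | 001→B | 01→C | 10→D
Decoded message: DBBCD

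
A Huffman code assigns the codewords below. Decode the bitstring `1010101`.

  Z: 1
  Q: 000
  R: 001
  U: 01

Read left to right; each codeword is recognised as soon as it completes (prefix code):
  1→Z | 01→U | 01→U | 01→U
Decoded message: ZUUU

ZUUU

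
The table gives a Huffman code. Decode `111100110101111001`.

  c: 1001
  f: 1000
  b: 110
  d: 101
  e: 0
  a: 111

acdeac

Read left to right; each codeword is recognised as soon as it completes (prefix code):
  111→a | 1001→c | 101→d | 0→e | 111→a | 1001→c
Decoded message: acdeac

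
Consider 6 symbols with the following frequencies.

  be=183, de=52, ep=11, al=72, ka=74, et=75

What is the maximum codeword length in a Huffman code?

Merge the two lowest-weight nodes at each step:
combine ep(11), de(52) → 63
combine 63, al(72) → 135
combine ka(74), et(75) → 149
combine 135, 149 → 284
combine be(183), 284 → 467
The first pair merged (ep, de) ends up deepest, at depth 4.

4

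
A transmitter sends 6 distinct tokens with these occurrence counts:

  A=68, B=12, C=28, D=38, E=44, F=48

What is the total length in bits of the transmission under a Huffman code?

Build the Huffman tree bottom-up:
combine B(12), C(28) → 40
combine D(38), 40 → 78
combine E(44), F(48) → 92
combine A(68), 78 → 146
combine 92, 146 → 238
Each symbol's bit-cost is frequency × depth; summing gives 594 bits (equivalently 40 + 78 + 92 + 146 + 238).

594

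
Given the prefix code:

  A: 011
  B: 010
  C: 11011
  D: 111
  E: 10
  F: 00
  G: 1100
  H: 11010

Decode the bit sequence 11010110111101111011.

Read left to right; each codeword is recognised as soon as it completes (prefix code):
  11010→H | 11011→C | 11011→C | 11011→C
Decoded message: HCCC

HCCC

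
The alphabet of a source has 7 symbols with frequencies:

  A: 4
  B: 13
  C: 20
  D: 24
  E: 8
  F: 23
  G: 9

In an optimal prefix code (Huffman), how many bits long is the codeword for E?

4

Build the tree from the bottom:
combine A(4), E(8) → 12
combine G(9), 12 → 21
combine B(13), C(20) → 33
combine 21, F(23) → 44
combine D(24), 33 → 57
combine 44, 57 → 101
E's leaf is at depth 4, giving a 4-bit codeword.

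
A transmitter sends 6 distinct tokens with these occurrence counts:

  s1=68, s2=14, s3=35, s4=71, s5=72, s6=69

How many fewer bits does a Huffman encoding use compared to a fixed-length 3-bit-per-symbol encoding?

163

Fixed-length: 3 bits × 329 symbols = 987 bits.
Huffman merges:
s2(14) + s3(35) → 49
49 + s1(68) → 117
s6(69) + s4(71) → 140
s5(72) + 117 → 189
140 + 189 → 329
Huffman total = 49 + 117 + 140 + 189 + 329 = 824 bits.
Saving = 987 − 824 = 163 bits.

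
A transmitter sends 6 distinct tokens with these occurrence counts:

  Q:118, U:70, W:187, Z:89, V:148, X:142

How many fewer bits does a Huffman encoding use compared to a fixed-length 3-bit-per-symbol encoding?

335

Fixed-length: 3 bits × 754 symbols = 2262 bits.
Huffman merges:
combine U(70), Z(89) → 159
combine Q(118), X(142) → 260
combine V(148), 159 → 307
combine W(187), 260 → 447
combine 307, 447 → 754
Huffman total = 159 + 260 + 307 + 447 + 754 = 1927 bits.
Saving = 2262 − 1927 = 335 bits.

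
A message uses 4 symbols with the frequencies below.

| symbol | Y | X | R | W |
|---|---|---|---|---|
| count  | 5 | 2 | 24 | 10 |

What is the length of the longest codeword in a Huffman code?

3

Merge the two lowest-weight nodes at each step:
merge X(2) and Y(5): 7
merge 7 and W(10): 17
merge 17 and R(24): 41
The first pair merged (X, Y) ends up deepest, at depth 3.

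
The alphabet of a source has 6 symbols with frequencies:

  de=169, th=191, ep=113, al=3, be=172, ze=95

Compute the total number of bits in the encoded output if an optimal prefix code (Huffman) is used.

Merge the two smallest weights repeatedly:
combine al(3), ze(95) → 98
combine 98, ep(113) → 211
combine de(169), be(172) → 341
combine th(191), 211 → 402
combine 341, 402 → 743
Each symbol's bit-cost is frequency × depth; summing gives 1795 bits (equivalently 98 + 211 + 341 + 402 + 743).

1795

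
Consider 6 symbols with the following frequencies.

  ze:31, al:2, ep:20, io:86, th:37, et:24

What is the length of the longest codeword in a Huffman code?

4

Merge the two lowest-weight nodes at each step:
al(2) + ep(20) → 22
22 + et(24) → 46
ze(31) + th(37) → 68
46 + 68 → 114
io(86) + 114 → 200
Maximum depth reached is 4.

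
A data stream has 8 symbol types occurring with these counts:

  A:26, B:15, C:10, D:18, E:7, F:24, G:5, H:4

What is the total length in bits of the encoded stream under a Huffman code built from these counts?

302

Merge the two smallest weights repeatedly:
combine H(4), G(5) → 9
combine E(7), 9 → 16
combine C(10), B(15) → 25
combine 16, D(18) → 34
combine F(24), 25 → 49
combine A(26), 34 → 60
combine 49, 60 → 109
Each symbol's bit-cost is frequency × depth; summing gives 302 bits (equivalently 9 + 16 + 25 + 34 + 49 + 60 + 109).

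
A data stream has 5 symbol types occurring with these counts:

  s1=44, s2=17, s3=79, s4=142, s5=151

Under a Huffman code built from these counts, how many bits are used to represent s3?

3

Build the tree from the bottom:
combine s2(17), s1(44) → 61
combine 61, s3(79) → 140
combine 140, s4(142) → 282
combine s5(151), 282 → 433
The subtree containing s3 is merged 3 times, so code length = 3.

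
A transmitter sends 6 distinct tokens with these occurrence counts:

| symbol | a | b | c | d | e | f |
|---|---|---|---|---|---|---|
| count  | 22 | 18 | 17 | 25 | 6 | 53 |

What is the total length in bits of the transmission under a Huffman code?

Greedily combine the two least-frequent nodes:
combine e(6), c(17) → 23
combine b(18), a(22) → 40
combine 23, d(25) → 48
combine 40, 48 → 88
combine f(53), 88 → 141
The encoded length is the sum of every internal node's weight: 23 + 40 + 48 + 88 + 141 = 340 bits.

340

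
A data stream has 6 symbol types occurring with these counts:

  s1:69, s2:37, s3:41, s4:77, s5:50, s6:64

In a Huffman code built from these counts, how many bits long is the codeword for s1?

Huffman merges, smallest pair first:
merge s2(37) and s3(41): 78
merge s5(50) and s6(64): 114
merge s1(69) and s4(77): 146
merge 78 and 114: 192
merge 146 and 192: 338
The subtree containing s1 is merged 2 times, so code length = 2.

2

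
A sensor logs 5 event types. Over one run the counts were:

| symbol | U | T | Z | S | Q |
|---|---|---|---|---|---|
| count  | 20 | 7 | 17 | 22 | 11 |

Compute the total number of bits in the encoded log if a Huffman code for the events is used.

Build the Huffman tree bottom-up:
merge T(7) and Q(11): 18
merge Z(17) and 18: 35
merge U(20) and S(22): 42
merge 35 and 42: 77
Total encoded bits = sum of merged weights = 18 + 35 + 42 + 77 = 172.

172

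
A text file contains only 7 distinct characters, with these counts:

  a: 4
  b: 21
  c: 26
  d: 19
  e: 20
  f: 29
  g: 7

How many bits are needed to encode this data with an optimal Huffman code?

334

Greedily combine the two least-frequent nodes:
merge a(4) and g(7): 11
merge 11 and d(19): 30
merge e(20) and b(21): 41
merge c(26) and f(29): 55
merge 30 and 41: 71
merge 55 and 71: 126
The encoded length is the sum of every internal node's weight: 11 + 30 + 41 + 55 + 71 + 126 = 334 bits.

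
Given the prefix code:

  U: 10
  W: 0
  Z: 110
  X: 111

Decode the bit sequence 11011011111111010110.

ZZXXZUZ

Read left to right; each codeword is recognised as soon as it completes (prefix code):
  110→Z | 110→Z | 111→X | 111→X | 110→Z | 10→U | 110→Z
Decoded message: ZZXXZUZ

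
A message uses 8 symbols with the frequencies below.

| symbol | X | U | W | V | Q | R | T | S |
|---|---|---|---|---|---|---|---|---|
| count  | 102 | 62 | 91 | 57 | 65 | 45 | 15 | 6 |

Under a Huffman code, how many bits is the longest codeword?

5

Merge the two lowest-weight nodes at each step:
S(6) + T(15) → 21
21 + R(45) → 66
V(57) + U(62) → 119
Q(65) + 66 → 131
W(91) + X(102) → 193
119 + 131 → 250
193 + 250 → 443
The first pair merged (S, T) ends up deepest, at depth 5.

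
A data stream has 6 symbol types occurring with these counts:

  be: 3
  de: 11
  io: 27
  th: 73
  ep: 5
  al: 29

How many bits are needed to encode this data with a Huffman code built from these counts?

Build the Huffman tree bottom-up:
combine be(3), ep(5) → 8
combine 8, de(11) → 19
combine 19, io(27) → 46
combine al(29), 46 → 75
combine th(73), 75 → 148
Total encoded bits = sum of merged weights = 8 + 19 + 46 + 75 + 148 = 296.

296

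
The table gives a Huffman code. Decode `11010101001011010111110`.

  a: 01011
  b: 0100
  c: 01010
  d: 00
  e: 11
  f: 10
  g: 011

ecfaaef

Read left to right; each codeword is recognised as soon as it completes (prefix code):
  11→e | 01010→c | 10→f | 01011→a | 01011→a | 11→e | 10→f
Decoded message: ecfaaef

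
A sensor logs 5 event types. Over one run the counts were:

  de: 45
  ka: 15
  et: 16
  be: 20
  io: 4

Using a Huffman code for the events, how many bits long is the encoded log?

209

Greedily combine the two least-frequent nodes:
combine io(4), ka(15) → 19
combine et(16), 19 → 35
combine be(20), 35 → 55
combine de(45), 55 → 100
The encoded length is the sum of every internal node's weight: 19 + 35 + 55 + 100 = 209 bits.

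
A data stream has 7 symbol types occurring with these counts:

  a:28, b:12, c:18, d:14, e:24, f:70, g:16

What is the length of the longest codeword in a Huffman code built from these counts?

4

Merge the two lowest-weight nodes at each step:
combine b(12), d(14) → 26
combine g(16), c(18) → 34
combine e(24), 26 → 50
combine a(28), 34 → 62
combine 50, 62 → 112
combine f(70), 112 → 182
The first pair merged (b, d) ends up deepest, at depth 4.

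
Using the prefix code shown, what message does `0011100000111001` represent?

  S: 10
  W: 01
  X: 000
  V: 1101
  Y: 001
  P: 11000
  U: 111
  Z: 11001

Read left to right; each codeword is recognised as soon as it completes (prefix code):
  001→Y | 11000→P | 001→Y | 11001→Z
Decoded message: YPYZ

YPYZ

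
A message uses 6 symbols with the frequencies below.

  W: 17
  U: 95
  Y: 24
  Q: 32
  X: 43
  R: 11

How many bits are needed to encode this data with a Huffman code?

504

Build the Huffman tree bottom-up:
combine R(11), W(17) → 28
combine Y(24), 28 → 52
combine Q(32), X(43) → 75
combine 52, 75 → 127
combine U(95), 127 → 222
Each symbol's bit-cost is frequency × depth; summing gives 504 bits (equivalently 28 + 52 + 75 + 127 + 222).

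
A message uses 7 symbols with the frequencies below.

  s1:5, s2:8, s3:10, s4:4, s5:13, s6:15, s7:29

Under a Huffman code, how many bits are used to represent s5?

3

Repeatedly merge the two smallest:
merge s4(4) and s1(5): 9
merge s2(8) and 9: 17
merge s3(10) and s5(13): 23
merge s6(15) and 17: 32
merge 23 and s7(29): 52
merge 32 and 52: 84
The subtree containing s5 is merged 3 times, so code length = 3.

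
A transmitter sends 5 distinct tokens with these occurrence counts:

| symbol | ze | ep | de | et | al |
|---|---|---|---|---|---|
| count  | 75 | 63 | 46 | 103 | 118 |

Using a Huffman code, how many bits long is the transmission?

Merge the two smallest weights repeatedly:
combine de(46), ep(63) → 109
combine ze(75), et(103) → 178
combine 109, al(118) → 227
combine 178, 227 → 405
Each symbol's bit-cost is frequency × depth; summing gives 919 bits (equivalently 109 + 178 + 227 + 405).

919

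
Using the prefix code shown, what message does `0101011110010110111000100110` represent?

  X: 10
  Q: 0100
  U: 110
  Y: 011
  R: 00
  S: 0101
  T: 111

Read left to right; each codeword is recognised as soon as it completes (prefix code):
  0101→S | 011→Y | 110→U | 0101→S | 10→X | 111→T | 00→R | 0100→Q | 110→U
Decoded message: SYUSXTRQU

SYUSXTRQU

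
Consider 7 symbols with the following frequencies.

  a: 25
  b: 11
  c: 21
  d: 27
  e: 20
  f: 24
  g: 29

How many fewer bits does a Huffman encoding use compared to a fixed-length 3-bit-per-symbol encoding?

29

Fixed-length: 3 bits × 157 symbols = 471 bits.
Huffman merges:
merge b(11) and e(20): 31
merge c(21) and f(24): 45
merge a(25) and d(27): 52
merge g(29) and 31: 60
merge 45 and 52: 97
merge 60 and 97: 157
Huffman total = 31 + 45 + 52 + 60 + 97 + 157 = 442 bits.
Saving = 471 − 442 = 29 bits.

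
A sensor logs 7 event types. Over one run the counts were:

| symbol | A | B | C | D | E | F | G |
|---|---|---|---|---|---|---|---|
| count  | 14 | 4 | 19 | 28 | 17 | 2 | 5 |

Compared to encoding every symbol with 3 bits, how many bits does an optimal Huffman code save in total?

47

Fixed-length: 3 bits × 89 symbols = 267 bits.
Huffman merges:
combine F(2), B(4) → 6
combine G(5), 6 → 11
combine 11, A(14) → 25
combine E(17), C(19) → 36
combine 25, D(28) → 53
combine 36, 53 → 89
Huffman total = 6 + 11 + 25 + 36 + 53 + 89 = 220 bits.
Saving = 267 − 220 = 47 bits.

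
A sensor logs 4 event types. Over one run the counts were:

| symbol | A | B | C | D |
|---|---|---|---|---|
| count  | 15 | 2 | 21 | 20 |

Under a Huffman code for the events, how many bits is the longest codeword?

Merge the two lowest-weight nodes at each step:
B(2) + A(15) → 17
17 + D(20) → 37
C(21) + 37 → 58
The first pair merged (B, A) ends up deepest, at depth 3.

3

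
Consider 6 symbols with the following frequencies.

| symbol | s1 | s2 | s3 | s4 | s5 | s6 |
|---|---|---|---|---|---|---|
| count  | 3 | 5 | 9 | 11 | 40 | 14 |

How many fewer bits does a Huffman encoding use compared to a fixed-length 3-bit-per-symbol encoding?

Fixed-length: 3 bits × 82 symbols = 246 bits.
Huffman merges:
combine s1(3), s2(5) → 8
combine 8, s3(9) → 17
combine s4(11), s6(14) → 25
combine 17, 25 → 42
combine s5(40), 42 → 82
Huffman total = 8 + 17 + 25 + 42 + 82 = 174 bits.
Saving = 246 − 174 = 72 bits.

72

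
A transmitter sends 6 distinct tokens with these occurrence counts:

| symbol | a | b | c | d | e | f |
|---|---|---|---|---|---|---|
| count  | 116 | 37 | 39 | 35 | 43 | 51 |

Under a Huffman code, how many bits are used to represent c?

Huffman merges, smallest pair first:
d(35) + b(37) → 72
c(39) + e(43) → 82
f(51) + 72 → 123
82 + a(116) → 198
123 + 198 → 321
c's leaf is at depth 3, giving a 3-bit codeword.

3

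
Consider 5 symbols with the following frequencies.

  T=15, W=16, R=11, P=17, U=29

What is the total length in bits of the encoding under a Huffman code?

Merge the two smallest weights repeatedly:
merge R(11) and T(15): 26
merge W(16) and P(17): 33
merge 26 and U(29): 55
merge 33 and 55: 88
The encoded length is the sum of every internal node's weight: 26 + 33 + 55 + 88 = 202 bits.

202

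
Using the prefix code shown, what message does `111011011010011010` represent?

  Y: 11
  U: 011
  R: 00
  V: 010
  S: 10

YSYUVUV

Read left to right; each codeword is recognised as soon as it completes (prefix code):
  11→Y | 10→S | 11→Y | 011→U | 010→V | 011→U | 010→V
Decoded message: YSYUVUV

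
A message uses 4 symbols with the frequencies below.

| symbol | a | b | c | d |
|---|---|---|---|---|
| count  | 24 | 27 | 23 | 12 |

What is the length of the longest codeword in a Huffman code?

2

Merge the two lowest-weight nodes at each step:
combine d(12), c(23) → 35
combine a(24), b(27) → 51
combine 35, 51 → 86
Maximum depth reached is 2.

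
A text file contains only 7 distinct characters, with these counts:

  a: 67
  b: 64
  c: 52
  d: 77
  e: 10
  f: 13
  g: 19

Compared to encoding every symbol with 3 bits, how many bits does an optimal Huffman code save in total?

Fixed-length: 3 bits × 302 symbols = 906 bits.
Huffman merges:
e(10) + f(13) → 23
g(19) + 23 → 42
42 + c(52) → 94
b(64) + a(67) → 131
d(77) + 94 → 171
131 + 171 → 302
Huffman total = 23 + 42 + 94 + 131 + 171 + 302 = 763 bits.
Saving = 906 − 763 = 143 bits.

143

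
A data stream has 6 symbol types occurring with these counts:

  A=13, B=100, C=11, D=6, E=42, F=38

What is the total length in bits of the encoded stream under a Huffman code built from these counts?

435

Build the Huffman tree bottom-up:
merge D(6) and C(11): 17
merge A(13) and 17: 30
merge 30 and F(38): 68
merge E(42) and 68: 110
merge B(100) and 110: 210
Total encoded bits = sum of merged weights = 17 + 30 + 68 + 110 + 210 = 435.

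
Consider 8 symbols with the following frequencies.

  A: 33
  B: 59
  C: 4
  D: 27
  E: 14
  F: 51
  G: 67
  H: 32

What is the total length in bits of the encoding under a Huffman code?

Build the Huffman tree bottom-up:
C(4) + E(14) → 18
18 + D(27) → 45
H(32) + A(33) → 65
45 + F(51) → 96
B(59) + 65 → 124
G(67) + 96 → 163
124 + 163 → 287
Total encoded bits = sum of merged weights = 18 + 45 + 65 + 96 + 124 + 163 + 287 = 798.

798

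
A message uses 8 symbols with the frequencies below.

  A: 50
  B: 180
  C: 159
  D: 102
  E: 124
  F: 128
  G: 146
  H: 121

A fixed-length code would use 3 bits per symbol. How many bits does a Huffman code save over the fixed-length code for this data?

28

Fixed-length: 3 bits × 1010 symbols = 3030 bits.
Huffman merges:
combine A(50), D(102) → 152
combine H(121), E(124) → 245
combine F(128), G(146) → 274
combine 152, C(159) → 311
combine B(180), 245 → 425
combine 274, 311 → 585
combine 425, 585 → 1010
Huffman total = 152 + 245 + 274 + 311 + 425 + 585 + 1010 = 3002 bits.
Saving = 3030 − 3002 = 28 bits.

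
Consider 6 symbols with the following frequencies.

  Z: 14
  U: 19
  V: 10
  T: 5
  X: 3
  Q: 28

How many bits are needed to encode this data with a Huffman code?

184

Merge the two smallest weights repeatedly:
X(3) + T(5) → 8
8 + V(10) → 18
Z(14) + 18 → 32
U(19) + Q(28) → 47
32 + 47 → 79
Each symbol's bit-cost is frequency × depth; summing gives 184 bits (equivalently 8 + 18 + 32 + 47 + 79).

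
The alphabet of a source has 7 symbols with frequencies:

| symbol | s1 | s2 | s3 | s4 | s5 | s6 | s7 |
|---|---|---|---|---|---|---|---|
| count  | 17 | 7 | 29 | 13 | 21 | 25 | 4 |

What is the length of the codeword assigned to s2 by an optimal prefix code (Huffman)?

4

Build the tree from the bottom:
s7(4) + s2(7) → 11
11 + s4(13) → 24
s1(17) + s5(21) → 38
24 + s6(25) → 49
s3(29) + 38 → 67
49 + 67 → 116
s2 sits 4 levels below the root, so its codeword is 4 bits.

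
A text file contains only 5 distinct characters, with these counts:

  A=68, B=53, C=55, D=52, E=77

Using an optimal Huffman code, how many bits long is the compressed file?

715

Merge the two smallest weights repeatedly:
merge D(52) and B(53): 105
merge C(55) and A(68): 123
merge E(77) and 105: 182
merge 123 and 182: 305
Each symbol's bit-cost is frequency × depth; summing gives 715 bits (equivalently 105 + 123 + 182 + 305).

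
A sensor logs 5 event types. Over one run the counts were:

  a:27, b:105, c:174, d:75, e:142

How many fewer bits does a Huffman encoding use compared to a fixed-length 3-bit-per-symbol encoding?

Fixed-length: 3 bits × 523 symbols = 1569 bits.
Huffman merges:
a(27) + d(75) → 102
102 + b(105) → 207
e(142) + c(174) → 316
207 + 316 → 523
Huffman total = 102 + 207 + 316 + 523 = 1148 bits.
Saving = 1569 − 1148 = 421 bits.

421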